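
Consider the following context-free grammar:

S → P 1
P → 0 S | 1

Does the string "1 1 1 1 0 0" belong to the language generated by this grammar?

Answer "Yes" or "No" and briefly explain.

No - no valid derivation exists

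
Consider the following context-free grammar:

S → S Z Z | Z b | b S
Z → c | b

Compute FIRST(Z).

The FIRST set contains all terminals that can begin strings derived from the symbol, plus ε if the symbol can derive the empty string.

We compute FIRST(Z) using the standard algorithm.
FIRST(S) = {b, c}
FIRST(Z) = {b, c}
Therefore, FIRST(Z) = {b, c}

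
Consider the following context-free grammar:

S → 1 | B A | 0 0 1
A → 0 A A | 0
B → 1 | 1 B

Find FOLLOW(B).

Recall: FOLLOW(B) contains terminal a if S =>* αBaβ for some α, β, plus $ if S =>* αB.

We compute FOLLOW(B) using the standard algorithm.
FOLLOW(S) starts with {$}.
FIRST(A) = {0}
FIRST(B) = {1}
FIRST(S) = {0, 1}
FOLLOW(A) = {$, 0}
FOLLOW(B) = {0}
FOLLOW(S) = {$}
Therefore, FOLLOW(B) = {0}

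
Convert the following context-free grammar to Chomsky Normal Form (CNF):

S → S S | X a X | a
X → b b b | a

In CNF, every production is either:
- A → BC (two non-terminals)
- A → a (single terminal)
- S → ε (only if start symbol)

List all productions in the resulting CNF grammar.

TA → a; S → a; TB → b; X → a; S → S S; S → X X0; X0 → TA X; X → TB X1; X1 → TB TB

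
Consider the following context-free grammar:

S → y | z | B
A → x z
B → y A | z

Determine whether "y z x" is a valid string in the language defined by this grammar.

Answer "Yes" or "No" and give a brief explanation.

No - no valid derivation exists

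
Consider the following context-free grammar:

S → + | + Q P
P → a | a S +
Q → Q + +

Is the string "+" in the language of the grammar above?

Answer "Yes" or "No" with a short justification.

Yes - a valid derivation exists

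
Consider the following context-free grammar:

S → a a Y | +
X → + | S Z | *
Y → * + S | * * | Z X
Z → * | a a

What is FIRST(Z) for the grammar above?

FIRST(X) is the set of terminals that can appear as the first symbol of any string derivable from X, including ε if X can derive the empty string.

We compute FIRST(Z) using the standard algorithm.
FIRST(S) = {+, a}
FIRST(X) = {*, +, a}
FIRST(Y) = {*, a}
FIRST(Z) = {*, a}
Therefore, FIRST(Z) = {*, a}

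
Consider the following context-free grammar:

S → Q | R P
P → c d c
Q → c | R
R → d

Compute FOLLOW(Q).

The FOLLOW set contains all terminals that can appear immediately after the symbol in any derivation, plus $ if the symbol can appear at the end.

We compute FOLLOW(Q) using the standard algorithm.
FOLLOW(S) starts with {$}.
FIRST(P) = {c}
FIRST(Q) = {c, d}
FIRST(R) = {d}
FIRST(S) = {c, d}
FOLLOW(P) = {$}
FOLLOW(Q) = {$}
FOLLOW(R) = {$, c}
FOLLOW(S) = {$}
Therefore, FOLLOW(Q) = {$}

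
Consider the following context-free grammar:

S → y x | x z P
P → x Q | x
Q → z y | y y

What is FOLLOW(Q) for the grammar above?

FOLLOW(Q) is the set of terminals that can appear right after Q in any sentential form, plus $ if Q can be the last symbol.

We compute FOLLOW(Q) using the standard algorithm.
FOLLOW(S) starts with {$}.
FIRST(P) = {x}
FIRST(Q) = {y, z}
FIRST(S) = {x, y}
FOLLOW(P) = {$}
FOLLOW(Q) = {$}
FOLLOW(S) = {$}
Therefore, FOLLOW(Q) = {$}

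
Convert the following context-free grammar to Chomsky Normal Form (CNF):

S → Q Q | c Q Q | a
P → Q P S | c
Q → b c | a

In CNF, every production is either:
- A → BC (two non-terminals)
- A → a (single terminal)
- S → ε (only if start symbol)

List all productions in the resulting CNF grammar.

TC → c; S → a; P → c; TB → b; Q → a; S → Q Q; S → TC X0; X0 → Q Q; P → Q X1; X1 → P S; Q → TB TC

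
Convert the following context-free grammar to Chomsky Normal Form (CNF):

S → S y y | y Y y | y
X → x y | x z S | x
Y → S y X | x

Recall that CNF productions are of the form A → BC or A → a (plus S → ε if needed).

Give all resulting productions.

TY → y; S → y; TX → x; TZ → z; X → x; Y → x; S → S X0; X0 → TY TY; S → TY X1; X1 → Y TY; X → TX TY; X → TX X2; X2 → TZ S; Y → S X3; X3 → TY X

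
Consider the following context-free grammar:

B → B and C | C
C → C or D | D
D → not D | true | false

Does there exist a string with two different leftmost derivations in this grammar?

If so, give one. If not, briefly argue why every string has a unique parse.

No - every string in the language has a unique leftmost derivation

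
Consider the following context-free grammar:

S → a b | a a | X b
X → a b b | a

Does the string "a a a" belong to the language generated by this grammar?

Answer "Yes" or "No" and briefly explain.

No - no valid derivation exists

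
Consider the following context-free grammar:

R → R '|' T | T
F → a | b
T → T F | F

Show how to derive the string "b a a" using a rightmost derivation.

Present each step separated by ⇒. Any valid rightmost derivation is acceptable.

R ⇒ T ⇒ T F ⇒ T a ⇒ T F a ⇒ T a a ⇒ F a a ⇒ b a a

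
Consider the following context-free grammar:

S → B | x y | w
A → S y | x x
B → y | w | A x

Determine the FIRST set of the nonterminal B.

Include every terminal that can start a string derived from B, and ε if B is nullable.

We compute FIRST(B) using the standard algorithm.
FIRST(A) = {w, x, y}
FIRST(B) = {w, x, y}
FIRST(S) = {w, x, y}
Therefore, FIRST(B) = {w, x, y}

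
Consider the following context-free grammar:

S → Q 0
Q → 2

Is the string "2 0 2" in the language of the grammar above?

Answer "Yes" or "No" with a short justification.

No - no valid derivation exists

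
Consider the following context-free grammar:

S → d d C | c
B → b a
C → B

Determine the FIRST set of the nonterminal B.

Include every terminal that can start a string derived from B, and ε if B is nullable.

We compute FIRST(B) using the standard algorithm.
FIRST(B) = {b}
FIRST(C) = {b}
FIRST(S) = {c, d}
Therefore, FIRST(B) = {b}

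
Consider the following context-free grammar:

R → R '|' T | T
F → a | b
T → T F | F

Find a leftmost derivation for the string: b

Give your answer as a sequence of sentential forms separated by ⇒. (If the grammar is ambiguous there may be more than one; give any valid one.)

R ⇒ T ⇒ F ⇒ b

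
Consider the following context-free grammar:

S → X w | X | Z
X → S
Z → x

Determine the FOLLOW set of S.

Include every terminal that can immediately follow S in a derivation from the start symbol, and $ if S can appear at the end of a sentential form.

We compute FOLLOW(S) using the standard algorithm.
FOLLOW(S) starts with {$}.
FIRST(S) = {x}
FIRST(X) = {x}
FIRST(Z) = {x}
FOLLOW(S) = {$, w}
FOLLOW(X) = {$, w}
FOLLOW(Z) = {$, w}
Therefore, FOLLOW(S) = {$, w}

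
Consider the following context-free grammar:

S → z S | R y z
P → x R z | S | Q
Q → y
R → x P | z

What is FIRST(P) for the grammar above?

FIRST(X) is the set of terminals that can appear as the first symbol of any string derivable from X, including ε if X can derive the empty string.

We compute FIRST(P) using the standard algorithm.
FIRST(P) = {x, y, z}
FIRST(Q) = {y}
FIRST(R) = {x, z}
FIRST(S) = {x, z}
Therefore, FIRST(P) = {x, y, z}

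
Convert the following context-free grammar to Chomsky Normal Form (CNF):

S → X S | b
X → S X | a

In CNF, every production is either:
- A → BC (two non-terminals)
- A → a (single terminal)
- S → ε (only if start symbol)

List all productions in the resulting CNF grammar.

S → b; X → a; S → X S; X → S X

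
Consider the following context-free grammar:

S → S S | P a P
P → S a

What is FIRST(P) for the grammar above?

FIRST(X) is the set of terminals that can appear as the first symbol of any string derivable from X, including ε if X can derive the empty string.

We compute FIRST(P) using the standard algorithm.
FIRST(P) = {}
FIRST(S) = {}
Therefore, FIRST(P) = {}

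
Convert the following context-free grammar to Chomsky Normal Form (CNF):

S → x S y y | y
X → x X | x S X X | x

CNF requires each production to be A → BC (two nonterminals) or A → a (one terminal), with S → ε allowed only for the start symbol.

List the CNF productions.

TX → x; TY → y; S → y; X → x; S → TX X0; X0 → S X1; X1 → TY TY; X → TX X; X → TX X2; X2 → S X3; X3 → X X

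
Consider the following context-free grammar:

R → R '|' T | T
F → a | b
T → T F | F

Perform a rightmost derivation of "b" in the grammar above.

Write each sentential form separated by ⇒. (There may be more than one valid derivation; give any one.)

R ⇒ T ⇒ F ⇒ b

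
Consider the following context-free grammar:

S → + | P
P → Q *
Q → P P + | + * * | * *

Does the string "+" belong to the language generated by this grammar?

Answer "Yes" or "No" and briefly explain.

Yes - a valid derivation exists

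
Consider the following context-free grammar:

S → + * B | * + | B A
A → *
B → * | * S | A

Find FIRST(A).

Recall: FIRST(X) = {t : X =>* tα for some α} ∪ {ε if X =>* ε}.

We compute FIRST(A) using the standard algorithm.
FIRST(A) = {*}
FIRST(B) = {*}
FIRST(S) = {*, +}
Therefore, FIRST(A) = {*}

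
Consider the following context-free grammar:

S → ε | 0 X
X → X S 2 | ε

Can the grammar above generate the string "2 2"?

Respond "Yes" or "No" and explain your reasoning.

No - no valid derivation exists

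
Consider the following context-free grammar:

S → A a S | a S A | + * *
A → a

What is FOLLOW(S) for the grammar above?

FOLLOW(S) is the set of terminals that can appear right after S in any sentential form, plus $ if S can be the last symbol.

We compute FOLLOW(S) using the standard algorithm.
FOLLOW(S) starts with {$}.
FIRST(A) = {a}
FIRST(S) = {+, a}
FOLLOW(A) = {$, a}
FOLLOW(S) = {$, a}
Therefore, FOLLOW(S) = {$, a}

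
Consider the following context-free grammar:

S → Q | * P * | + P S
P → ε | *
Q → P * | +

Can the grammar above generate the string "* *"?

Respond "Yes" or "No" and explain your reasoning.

Yes - a valid derivation exists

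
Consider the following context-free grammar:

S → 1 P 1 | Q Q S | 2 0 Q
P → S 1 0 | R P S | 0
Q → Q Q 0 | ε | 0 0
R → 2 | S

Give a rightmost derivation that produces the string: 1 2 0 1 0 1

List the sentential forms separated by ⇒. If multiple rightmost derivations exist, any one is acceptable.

S ⇒ 1 P 1 ⇒ 1 S 1 0 1 ⇒ 1 2 0 Q 1 0 1 ⇒ 1 2 0 1 0 1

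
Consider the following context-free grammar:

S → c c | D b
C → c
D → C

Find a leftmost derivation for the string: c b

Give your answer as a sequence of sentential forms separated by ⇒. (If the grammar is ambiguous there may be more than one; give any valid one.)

S ⇒ D b ⇒ C b ⇒ c b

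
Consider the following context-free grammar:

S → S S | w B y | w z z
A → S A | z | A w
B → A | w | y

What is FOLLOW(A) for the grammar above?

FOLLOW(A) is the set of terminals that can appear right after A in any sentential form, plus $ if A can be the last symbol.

We compute FOLLOW(A) using the standard algorithm.
FOLLOW(S) starts with {$}.
FIRST(A) = {w, z}
FIRST(B) = {w, y, z}
FIRST(S) = {w}
FOLLOW(A) = {w, y}
FOLLOW(B) = {y}
FOLLOW(S) = {$, w, z}
Therefore, FOLLOW(A) = {w, y}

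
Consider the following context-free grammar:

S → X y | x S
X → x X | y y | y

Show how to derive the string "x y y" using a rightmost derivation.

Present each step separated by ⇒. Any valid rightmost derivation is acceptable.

S ⇒ X y ⇒ x X y ⇒ x y y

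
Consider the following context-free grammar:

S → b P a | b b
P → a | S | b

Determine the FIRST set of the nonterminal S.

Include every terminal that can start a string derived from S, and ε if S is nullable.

We compute FIRST(S) using the standard algorithm.
FIRST(P) = {a, b}
FIRST(S) = {b}
Therefore, FIRST(S) = {b}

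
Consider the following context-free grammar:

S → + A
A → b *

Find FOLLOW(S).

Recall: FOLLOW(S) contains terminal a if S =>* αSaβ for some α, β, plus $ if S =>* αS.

We compute FOLLOW(S) using the standard algorithm.
FOLLOW(S) starts with {$}.
FIRST(A) = {b}
FIRST(S) = {+}
FOLLOW(A) = {$}
FOLLOW(S) = {$}
Therefore, FOLLOW(S) = {$}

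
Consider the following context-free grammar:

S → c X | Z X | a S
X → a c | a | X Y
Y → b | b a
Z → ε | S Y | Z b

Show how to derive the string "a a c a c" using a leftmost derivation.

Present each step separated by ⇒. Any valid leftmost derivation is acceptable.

S ⇒ a S ⇒ a a S ⇒ a a c X ⇒ a a c a c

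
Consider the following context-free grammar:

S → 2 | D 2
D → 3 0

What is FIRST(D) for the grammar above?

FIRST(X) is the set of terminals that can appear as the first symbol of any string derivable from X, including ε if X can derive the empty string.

We compute FIRST(D) using the standard algorithm.
FIRST(D) = {3}
FIRST(S) = {2, 3}
Therefore, FIRST(D) = {3}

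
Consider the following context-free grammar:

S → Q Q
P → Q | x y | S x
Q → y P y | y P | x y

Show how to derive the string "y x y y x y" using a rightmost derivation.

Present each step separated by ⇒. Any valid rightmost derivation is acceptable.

S ⇒ Q Q ⇒ Q x y ⇒ y P y x y ⇒ y x y y x y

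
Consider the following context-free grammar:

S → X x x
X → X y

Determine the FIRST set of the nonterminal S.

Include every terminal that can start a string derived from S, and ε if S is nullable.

We compute FIRST(S) using the standard algorithm.
FIRST(S) = {}
FIRST(X) = {}
Therefore, FIRST(S) = {}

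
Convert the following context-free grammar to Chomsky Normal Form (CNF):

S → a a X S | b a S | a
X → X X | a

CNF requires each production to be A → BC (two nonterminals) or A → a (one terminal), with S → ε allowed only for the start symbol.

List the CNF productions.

TA → a; TB → b; S → a; X → a; S → TA X0; X0 → TA X1; X1 → X S; S → TB X2; X2 → TA S; X → X X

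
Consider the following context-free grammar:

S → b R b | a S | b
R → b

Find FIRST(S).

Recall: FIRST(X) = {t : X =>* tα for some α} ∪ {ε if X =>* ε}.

We compute FIRST(S) using the standard algorithm.
FIRST(R) = {b}
FIRST(S) = {a, b}
Therefore, FIRST(S) = {a, b}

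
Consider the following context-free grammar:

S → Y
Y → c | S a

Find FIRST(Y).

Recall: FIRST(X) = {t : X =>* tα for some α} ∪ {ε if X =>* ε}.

We compute FIRST(Y) using the standard algorithm.
FIRST(S) = {c}
FIRST(Y) = {c}
Therefore, FIRST(Y) = {c}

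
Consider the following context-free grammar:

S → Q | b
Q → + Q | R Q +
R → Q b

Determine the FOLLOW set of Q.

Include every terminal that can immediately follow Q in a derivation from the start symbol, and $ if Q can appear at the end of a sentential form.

We compute FOLLOW(Q) using the standard algorithm.
FOLLOW(S) starts with {$}.
FIRST(Q) = {+}
FIRST(R) = {+}
FIRST(S) = {+, b}
FOLLOW(Q) = {$, +, b}
FOLLOW(R) = {+}
FOLLOW(S) = {$}
Therefore, FOLLOW(Q) = {$, +, b}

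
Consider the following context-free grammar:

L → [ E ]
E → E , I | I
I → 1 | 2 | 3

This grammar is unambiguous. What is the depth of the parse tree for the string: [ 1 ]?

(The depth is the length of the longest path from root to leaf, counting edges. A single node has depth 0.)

3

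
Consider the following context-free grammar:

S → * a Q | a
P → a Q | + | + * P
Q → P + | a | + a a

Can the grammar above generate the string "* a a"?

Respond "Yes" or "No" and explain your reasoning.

Yes - a valid derivation exists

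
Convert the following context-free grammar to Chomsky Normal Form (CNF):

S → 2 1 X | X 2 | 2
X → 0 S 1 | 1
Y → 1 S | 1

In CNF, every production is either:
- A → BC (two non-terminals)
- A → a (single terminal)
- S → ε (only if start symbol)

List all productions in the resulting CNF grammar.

T2 → 2; T1 → 1; S → 2; T0 → 0; X → 1; Y → 1; S → T2 X0; X0 → T1 X; S → X T2; X → T0 X1; X1 → S T1; Y → T1 S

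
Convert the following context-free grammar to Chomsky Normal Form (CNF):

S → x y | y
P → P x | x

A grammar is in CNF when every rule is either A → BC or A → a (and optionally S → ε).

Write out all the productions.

TX → x; TY → y; S → y; P → x; S → TX TY; P → P TX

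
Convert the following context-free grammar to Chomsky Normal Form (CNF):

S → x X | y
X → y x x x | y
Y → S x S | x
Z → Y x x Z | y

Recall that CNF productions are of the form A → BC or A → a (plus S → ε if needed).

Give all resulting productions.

TX → x; S → y; TY → y; X → y; Y → x; Z → y; S → TX X; X → TY X0; X0 → TX X1; X1 → TX TX; Y → S X2; X2 → TX S; Z → Y X3; X3 → TX X4; X4 → TX Z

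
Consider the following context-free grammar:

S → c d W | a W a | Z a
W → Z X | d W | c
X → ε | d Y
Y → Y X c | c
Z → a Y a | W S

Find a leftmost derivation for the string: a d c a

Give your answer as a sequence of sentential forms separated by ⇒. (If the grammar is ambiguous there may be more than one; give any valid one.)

S ⇒ a W a ⇒ a d W a ⇒ a d c a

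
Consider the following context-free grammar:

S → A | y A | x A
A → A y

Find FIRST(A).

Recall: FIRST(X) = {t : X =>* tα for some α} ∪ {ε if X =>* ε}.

We compute FIRST(A) using the standard algorithm.
FIRST(A) = {}
FIRST(S) = {x, y}
Therefore, FIRST(A) = {}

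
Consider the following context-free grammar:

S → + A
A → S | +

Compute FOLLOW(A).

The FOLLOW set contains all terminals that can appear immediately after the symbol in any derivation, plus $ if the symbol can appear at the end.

We compute FOLLOW(A) using the standard algorithm.
FOLLOW(S) starts with {$}.
FIRST(A) = {+}
FIRST(S) = {+}
FOLLOW(A) = {$}
FOLLOW(S) = {$}
Therefore, FOLLOW(A) = {$}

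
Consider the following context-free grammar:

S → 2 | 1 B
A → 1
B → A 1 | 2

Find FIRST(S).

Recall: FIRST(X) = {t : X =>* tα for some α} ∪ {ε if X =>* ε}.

We compute FIRST(S) using the standard algorithm.
FIRST(A) = {1}
FIRST(B) = {1, 2}
FIRST(S) = {1, 2}
Therefore, FIRST(S) = {1, 2}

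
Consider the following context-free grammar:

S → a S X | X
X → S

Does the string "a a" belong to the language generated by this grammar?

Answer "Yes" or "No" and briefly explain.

No - no valid derivation exists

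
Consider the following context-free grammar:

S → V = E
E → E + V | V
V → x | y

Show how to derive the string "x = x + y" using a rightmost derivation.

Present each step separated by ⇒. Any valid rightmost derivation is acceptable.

S ⇒ V = E ⇒ V = E + V ⇒ V = E + y ⇒ V = V + y ⇒ V = x + y ⇒ x = x + y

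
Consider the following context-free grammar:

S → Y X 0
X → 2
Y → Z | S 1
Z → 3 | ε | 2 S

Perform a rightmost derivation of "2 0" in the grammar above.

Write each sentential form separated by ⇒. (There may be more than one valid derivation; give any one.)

S ⇒ Y X 0 ⇒ Y 2 0 ⇒ Z 2 0 ⇒ 2 0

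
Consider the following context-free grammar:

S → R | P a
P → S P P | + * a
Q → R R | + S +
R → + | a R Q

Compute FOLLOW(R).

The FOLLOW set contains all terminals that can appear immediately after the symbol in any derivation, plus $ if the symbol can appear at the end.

We compute FOLLOW(R) using the standard algorithm.
FOLLOW(S) starts with {$}.
FIRST(P) = {+, a}
FIRST(Q) = {+, a}
FIRST(R) = {+, a}
FIRST(S) = {+, a}
FOLLOW(P) = {+, a}
FOLLOW(Q) = {$, +, a}
FOLLOW(R) = {$, +, a}
FOLLOW(S) = {$, +, a}
Therefore, FOLLOW(R) = {$, +, a}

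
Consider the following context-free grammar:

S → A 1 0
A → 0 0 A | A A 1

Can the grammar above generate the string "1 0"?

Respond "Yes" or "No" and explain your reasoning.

No - no valid derivation exists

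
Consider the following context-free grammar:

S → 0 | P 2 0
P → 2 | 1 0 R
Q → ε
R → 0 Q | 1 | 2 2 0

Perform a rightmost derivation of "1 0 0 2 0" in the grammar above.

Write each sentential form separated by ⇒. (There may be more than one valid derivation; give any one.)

S ⇒ P 2 0 ⇒ 1 0 R 2 0 ⇒ 1 0 0 Q 2 0 ⇒ 1 0 0 2 0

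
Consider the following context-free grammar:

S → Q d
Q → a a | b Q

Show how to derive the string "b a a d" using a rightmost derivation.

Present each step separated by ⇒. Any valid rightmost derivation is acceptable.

S ⇒ Q d ⇒ b Q d ⇒ b a a d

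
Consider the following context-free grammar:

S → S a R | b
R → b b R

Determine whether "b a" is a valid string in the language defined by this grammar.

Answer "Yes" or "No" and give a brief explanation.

No - no valid derivation exists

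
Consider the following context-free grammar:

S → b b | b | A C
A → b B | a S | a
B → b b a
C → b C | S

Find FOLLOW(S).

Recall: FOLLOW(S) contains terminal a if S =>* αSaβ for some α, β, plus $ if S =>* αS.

We compute FOLLOW(S) using the standard algorithm.
FOLLOW(S) starts with {$}.
FIRST(A) = {a, b}
FIRST(B) = {b}
FIRST(C) = {a, b}
FIRST(S) = {a, b}
FOLLOW(A) = {a, b}
FOLLOW(B) = {a, b}
FOLLOW(C) = {$, a, b}
FOLLOW(S) = {$, a, b}
Therefore, FOLLOW(S) = {$, a, b}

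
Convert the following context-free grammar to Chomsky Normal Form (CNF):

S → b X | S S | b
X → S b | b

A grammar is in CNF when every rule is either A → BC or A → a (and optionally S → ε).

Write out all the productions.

TB → b; S → b; X → b; S → TB X; S → S S; X → S TB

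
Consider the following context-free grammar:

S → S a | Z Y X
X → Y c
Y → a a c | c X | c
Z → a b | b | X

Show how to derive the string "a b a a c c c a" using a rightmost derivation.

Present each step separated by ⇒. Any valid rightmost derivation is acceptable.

S ⇒ S a ⇒ Z Y X a ⇒ Z Y Y c a ⇒ Z Y c c a ⇒ Z a a c c c a ⇒ a b a a c c c a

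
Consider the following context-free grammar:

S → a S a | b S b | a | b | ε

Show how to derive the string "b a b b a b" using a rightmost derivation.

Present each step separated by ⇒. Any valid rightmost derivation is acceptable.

S ⇒ b S b ⇒ b a S a b ⇒ b a b S b a b ⇒ b a b b a b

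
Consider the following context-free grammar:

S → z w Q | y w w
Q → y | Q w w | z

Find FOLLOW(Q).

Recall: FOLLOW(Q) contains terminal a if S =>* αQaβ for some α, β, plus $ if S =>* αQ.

We compute FOLLOW(Q) using the standard algorithm.
FOLLOW(S) starts with {$}.
FIRST(Q) = {y, z}
FIRST(S) = {y, z}
FOLLOW(Q) = {$, w}
FOLLOW(S) = {$}
Therefore, FOLLOW(Q) = {$, w}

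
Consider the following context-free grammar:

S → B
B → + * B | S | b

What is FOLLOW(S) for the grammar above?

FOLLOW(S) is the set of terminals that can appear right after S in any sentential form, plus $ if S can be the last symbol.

We compute FOLLOW(S) using the standard algorithm.
FOLLOW(S) starts with {$}.
FIRST(B) = {+, b}
FIRST(S) = {+, b}
FOLLOW(B) = {$}
FOLLOW(S) = {$}
Therefore, FOLLOW(S) = {$}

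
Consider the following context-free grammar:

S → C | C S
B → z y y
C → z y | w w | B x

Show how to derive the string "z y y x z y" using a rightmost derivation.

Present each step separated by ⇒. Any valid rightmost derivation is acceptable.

S ⇒ C S ⇒ C C ⇒ C z y ⇒ B x z y ⇒ z y y x z y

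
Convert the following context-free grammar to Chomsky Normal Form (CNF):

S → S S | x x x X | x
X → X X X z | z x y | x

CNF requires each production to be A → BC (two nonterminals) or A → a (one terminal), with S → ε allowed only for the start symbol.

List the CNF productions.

TX → x; S → x; TZ → z; TY → y; X → x; S → S S; S → TX X0; X0 → TX X1; X1 → TX X; X → X X2; X2 → X X3; X3 → X TZ; X → TZ X4; X4 → TX TY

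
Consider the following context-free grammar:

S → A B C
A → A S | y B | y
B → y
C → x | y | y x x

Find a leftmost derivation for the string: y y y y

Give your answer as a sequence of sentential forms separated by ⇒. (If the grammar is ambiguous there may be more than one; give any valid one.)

S ⇒ A B C ⇒ y B B C ⇒ y y B C ⇒ y y y C ⇒ y y y y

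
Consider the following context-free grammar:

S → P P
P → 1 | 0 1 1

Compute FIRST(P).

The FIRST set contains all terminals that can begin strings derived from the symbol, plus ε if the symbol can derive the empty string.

We compute FIRST(P) using the standard algorithm.
FIRST(P) = {0, 1}
FIRST(S) = {0, 1}
Therefore, FIRST(P) = {0, 1}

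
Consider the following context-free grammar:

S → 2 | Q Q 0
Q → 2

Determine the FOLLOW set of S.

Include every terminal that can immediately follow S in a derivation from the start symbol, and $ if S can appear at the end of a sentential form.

We compute FOLLOW(S) using the standard algorithm.
FOLLOW(S) starts with {$}.
FIRST(Q) = {2}
FIRST(S) = {2}
FOLLOW(Q) = {0, 2}
FOLLOW(S) = {$}
Therefore, FOLLOW(S) = {$}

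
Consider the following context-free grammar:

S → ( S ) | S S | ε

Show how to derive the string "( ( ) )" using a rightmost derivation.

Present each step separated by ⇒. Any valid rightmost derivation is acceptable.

S ⇒ ( S ) ⇒ ( ( S ) ) ⇒ ( ( ) )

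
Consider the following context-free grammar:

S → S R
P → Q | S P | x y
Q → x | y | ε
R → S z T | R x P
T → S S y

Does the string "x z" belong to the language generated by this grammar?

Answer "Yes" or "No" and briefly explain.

No - no valid derivation exists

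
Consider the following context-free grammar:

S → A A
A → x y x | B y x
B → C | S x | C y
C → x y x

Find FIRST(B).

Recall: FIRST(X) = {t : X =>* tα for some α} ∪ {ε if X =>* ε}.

We compute FIRST(B) using the standard algorithm.
FIRST(A) = {x}
FIRST(B) = {x}
FIRST(C) = {x}
FIRST(S) = {x}
Therefore, FIRST(B) = {x}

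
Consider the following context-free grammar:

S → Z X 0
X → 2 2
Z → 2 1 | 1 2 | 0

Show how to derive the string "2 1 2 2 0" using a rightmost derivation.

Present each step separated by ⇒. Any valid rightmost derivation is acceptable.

S ⇒ Z X 0 ⇒ Z 2 2 0 ⇒ 2 1 2 2 0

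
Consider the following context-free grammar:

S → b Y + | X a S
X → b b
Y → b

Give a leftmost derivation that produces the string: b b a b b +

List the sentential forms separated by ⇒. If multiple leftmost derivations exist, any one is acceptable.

S ⇒ X a S ⇒ b b a S ⇒ b b a b Y + ⇒ b b a b b +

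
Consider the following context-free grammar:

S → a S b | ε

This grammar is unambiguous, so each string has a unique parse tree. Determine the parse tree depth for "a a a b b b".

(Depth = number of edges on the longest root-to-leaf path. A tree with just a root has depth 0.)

4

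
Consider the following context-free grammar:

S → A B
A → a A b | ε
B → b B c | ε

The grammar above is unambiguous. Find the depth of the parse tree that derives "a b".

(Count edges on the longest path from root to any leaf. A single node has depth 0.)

3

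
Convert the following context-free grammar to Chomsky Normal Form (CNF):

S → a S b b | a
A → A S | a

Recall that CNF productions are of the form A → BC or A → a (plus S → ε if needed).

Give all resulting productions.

TA → a; TB → b; S → a; A → a; S → TA X0; X0 → S X1; X1 → TB TB; A → A S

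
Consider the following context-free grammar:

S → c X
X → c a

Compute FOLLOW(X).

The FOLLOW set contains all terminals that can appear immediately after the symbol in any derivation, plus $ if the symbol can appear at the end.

We compute FOLLOW(X) using the standard algorithm.
FOLLOW(S) starts with {$}.
FIRST(S) = {c}
FIRST(X) = {c}
FOLLOW(S) = {$}
FOLLOW(X) = {$}
Therefore, FOLLOW(X) = {$}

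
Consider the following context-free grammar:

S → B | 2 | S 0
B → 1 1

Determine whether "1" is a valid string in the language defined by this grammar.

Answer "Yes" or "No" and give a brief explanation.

No - no valid derivation exists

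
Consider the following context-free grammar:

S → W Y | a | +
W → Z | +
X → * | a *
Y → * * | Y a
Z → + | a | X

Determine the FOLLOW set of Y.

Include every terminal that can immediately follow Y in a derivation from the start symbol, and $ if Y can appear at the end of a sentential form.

We compute FOLLOW(Y) using the standard algorithm.
FOLLOW(S) starts with {$}.
FIRST(S) = {*, +, a}
FIRST(W) = {*, +, a}
FIRST(X) = {*, a}
FIRST(Y) = {*}
FIRST(Z) = {*, +, a}
FOLLOW(S) = {$}
FOLLOW(W) = {*}
FOLLOW(X) = {*}
FOLLOW(Y) = {$, a}
FOLLOW(Z) = {*}
Therefore, FOLLOW(Y) = {$, a}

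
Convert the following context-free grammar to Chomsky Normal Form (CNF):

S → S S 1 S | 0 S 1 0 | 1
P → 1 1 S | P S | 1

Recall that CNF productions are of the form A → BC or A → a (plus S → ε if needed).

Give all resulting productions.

T1 → 1; T0 → 0; S → 1; P → 1; S → S X0; X0 → S X1; X1 → T1 S; S → T0 X2; X2 → S X3; X3 → T1 T0; P → T1 X4; X4 → T1 S; P → P S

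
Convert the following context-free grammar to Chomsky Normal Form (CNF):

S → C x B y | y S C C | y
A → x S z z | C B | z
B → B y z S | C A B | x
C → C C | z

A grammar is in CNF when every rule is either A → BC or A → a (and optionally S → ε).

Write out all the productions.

TX → x; TY → y; S → y; TZ → z; A → z; B → x; C → z; S → C X0; X0 → TX X1; X1 → B TY; S → TY X2; X2 → S X3; X3 → C C; A → TX X4; X4 → S X5; X5 → TZ TZ; A → C B; B → B X6; X6 → TY X7; X7 → TZ S; B → C X8; X8 → A B; C → C C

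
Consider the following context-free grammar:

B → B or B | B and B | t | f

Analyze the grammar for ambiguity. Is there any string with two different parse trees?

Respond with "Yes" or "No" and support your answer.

Yes - the string 'f and t or t or f' has two distinct parse trees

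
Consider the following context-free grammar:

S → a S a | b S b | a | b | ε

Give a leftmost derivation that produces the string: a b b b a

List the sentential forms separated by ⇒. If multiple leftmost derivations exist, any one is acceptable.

S ⇒ a S a ⇒ a b S b a ⇒ a b b b a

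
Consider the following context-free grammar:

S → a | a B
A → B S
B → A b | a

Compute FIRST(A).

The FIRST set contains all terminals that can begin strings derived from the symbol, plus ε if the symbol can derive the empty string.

We compute FIRST(A) using the standard algorithm.
FIRST(A) = {a}
FIRST(B) = {a}
FIRST(S) = {a}
Therefore, FIRST(A) = {a}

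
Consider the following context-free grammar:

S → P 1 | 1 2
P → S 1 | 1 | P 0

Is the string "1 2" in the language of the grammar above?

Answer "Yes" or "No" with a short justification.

Yes - a valid derivation exists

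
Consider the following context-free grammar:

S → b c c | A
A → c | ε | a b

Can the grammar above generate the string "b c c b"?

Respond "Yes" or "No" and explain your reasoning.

No - no valid derivation exists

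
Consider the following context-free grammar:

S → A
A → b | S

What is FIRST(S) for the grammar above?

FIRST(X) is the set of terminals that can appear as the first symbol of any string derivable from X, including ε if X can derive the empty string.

We compute FIRST(S) using the standard algorithm.
FIRST(A) = {b}
FIRST(S) = {b}
Therefore, FIRST(S) = {b}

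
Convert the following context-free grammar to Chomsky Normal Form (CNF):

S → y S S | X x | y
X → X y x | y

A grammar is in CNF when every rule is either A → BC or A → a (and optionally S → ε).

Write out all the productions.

TY → y; TX → x; S → y; X → y; S → TY X0; X0 → S S; S → X TX; X → X X1; X1 → TY TX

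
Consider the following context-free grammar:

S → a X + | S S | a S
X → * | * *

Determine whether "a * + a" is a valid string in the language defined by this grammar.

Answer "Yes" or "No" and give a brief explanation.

No - no valid derivation exists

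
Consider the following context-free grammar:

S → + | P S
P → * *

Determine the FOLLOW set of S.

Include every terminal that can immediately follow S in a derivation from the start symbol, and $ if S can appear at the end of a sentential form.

We compute FOLLOW(S) using the standard algorithm.
FOLLOW(S) starts with {$}.
FIRST(P) = {*}
FIRST(S) = {*, +}
FOLLOW(P) = {*, +}
FOLLOW(S) = {$}
Therefore, FOLLOW(S) = {$}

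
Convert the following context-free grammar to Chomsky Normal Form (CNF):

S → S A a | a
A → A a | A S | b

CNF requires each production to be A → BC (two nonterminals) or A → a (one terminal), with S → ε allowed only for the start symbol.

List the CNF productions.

TA → a; S → a; A → b; S → S X0; X0 → A TA; A → A TA; A → A S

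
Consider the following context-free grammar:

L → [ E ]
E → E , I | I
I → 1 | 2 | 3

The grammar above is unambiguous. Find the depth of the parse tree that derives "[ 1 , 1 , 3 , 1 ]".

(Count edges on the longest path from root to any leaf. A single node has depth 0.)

6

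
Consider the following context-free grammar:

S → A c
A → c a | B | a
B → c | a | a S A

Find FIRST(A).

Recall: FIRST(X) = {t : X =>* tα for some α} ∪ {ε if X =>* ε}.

We compute FIRST(A) using the standard algorithm.
FIRST(A) = {a, c}
FIRST(B) = {a, c}
FIRST(S) = {a, c}
Therefore, FIRST(A) = {a, c}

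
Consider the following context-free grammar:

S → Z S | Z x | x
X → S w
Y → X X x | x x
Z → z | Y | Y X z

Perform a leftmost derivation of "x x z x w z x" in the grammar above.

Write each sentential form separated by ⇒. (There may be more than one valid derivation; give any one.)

S ⇒ Z S ⇒ Y X z S ⇒ x x X z S ⇒ x x S w z S ⇒ x x Z x w z S ⇒ x x z x w z S ⇒ x x z x w z x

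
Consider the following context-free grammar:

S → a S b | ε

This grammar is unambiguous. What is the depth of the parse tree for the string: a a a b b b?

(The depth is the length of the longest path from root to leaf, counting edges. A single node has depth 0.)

4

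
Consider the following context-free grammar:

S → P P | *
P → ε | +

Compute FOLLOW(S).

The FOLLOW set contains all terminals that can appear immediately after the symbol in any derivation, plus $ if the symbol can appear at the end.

We compute FOLLOW(S) using the standard algorithm.
FOLLOW(S) starts with {$}.
FIRST(P) = {+, ε}
FIRST(S) = {*, +, ε}
FOLLOW(P) = {$, +}
FOLLOW(S) = {$}
Therefore, FOLLOW(S) = {$}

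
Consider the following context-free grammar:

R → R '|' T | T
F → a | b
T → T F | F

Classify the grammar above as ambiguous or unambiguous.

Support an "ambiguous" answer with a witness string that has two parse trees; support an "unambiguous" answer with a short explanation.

Unambiguous - every string in the language has a unique parse tree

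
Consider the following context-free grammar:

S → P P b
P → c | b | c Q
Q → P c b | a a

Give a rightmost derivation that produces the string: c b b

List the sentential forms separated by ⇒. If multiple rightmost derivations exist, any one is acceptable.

S ⇒ P P b ⇒ P b b ⇒ c b b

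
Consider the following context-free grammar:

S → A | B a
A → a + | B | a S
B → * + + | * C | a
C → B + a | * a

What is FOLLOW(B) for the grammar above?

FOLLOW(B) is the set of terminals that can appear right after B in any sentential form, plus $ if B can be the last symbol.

We compute FOLLOW(B) using the standard algorithm.
FOLLOW(S) starts with {$}.
FIRST(A) = {*, a}
FIRST(B) = {*, a}
FIRST(C) = {*, a}
FIRST(S) = {*, a}
FOLLOW(A) = {$}
FOLLOW(B) = {$, +, a}
FOLLOW(C) = {$, +, a}
FOLLOW(S) = {$}
Therefore, FOLLOW(B) = {$, +, a}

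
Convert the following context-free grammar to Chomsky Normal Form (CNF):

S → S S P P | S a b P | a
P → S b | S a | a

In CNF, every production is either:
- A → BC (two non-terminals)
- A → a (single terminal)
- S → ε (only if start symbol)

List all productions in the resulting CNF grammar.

TA → a; TB → b; S → a; P → a; S → S X0; X0 → S X1; X1 → P P; S → S X2; X2 → TA X3; X3 → TB P; P → S TB; P → S TA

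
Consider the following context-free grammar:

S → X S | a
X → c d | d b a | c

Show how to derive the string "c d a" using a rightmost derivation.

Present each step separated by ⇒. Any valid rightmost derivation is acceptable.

S ⇒ X S ⇒ X a ⇒ c d a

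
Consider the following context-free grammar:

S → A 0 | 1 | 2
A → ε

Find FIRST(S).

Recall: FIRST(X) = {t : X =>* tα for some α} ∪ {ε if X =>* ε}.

We compute FIRST(S) using the standard algorithm.
FIRST(A) = {ε}
FIRST(S) = {0, 1, 2}
Therefore, FIRST(S) = {0, 1, 2}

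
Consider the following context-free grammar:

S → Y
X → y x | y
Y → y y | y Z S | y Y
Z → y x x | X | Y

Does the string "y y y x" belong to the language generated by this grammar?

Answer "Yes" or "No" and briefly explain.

No - no valid derivation exists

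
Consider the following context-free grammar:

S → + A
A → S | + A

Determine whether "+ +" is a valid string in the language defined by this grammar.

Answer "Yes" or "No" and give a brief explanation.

No - no valid derivation exists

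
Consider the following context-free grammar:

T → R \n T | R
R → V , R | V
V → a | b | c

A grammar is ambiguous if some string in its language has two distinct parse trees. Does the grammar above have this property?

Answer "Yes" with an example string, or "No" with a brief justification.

No - the grammar is unambiguous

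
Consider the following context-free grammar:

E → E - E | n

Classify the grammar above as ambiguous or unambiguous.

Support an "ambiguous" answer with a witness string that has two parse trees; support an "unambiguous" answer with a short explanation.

Ambiguous - the string 'n - n - n' has two distinct parse trees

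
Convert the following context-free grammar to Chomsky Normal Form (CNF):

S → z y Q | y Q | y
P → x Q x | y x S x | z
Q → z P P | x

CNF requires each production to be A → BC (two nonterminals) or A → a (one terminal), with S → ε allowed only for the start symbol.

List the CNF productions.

TZ → z; TY → y; S → y; TX → x; P → z; Q → x; S → TZ X0; X0 → TY Q; S → TY Q; P → TX X1; X1 → Q TX; P → TY X2; X2 → TX X3; X3 → S TX; Q → TZ X4; X4 → P P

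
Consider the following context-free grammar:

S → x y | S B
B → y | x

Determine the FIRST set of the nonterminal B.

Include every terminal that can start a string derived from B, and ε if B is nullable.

We compute FIRST(B) using the standard algorithm.
FIRST(B) = {x, y}
FIRST(S) = {x}
Therefore, FIRST(B) = {x, y}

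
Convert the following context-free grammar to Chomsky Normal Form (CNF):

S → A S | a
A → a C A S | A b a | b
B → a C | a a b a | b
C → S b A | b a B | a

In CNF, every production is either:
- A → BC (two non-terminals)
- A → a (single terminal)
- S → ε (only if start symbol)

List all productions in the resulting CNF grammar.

S → a; TA → a; TB → b; A → b; B → b; C → a; S → A S; A → TA X0; X0 → C X1; X1 → A S; A → A X2; X2 → TB TA; B → TA C; B → TA X3; X3 → TA X4; X4 → TB TA; C → S X5; X5 → TB A; C → TB X6; X6 → TA B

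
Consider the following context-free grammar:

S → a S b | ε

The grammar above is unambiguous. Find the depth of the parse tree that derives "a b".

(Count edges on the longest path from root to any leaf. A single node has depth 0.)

2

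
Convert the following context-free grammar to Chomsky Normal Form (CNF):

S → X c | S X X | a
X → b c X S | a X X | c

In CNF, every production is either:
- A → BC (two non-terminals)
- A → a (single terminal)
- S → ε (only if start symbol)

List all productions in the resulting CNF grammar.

TC → c; S → a; TB → b; TA → a; X → c; S → X TC; S → S X0; X0 → X X; X → TB X1; X1 → TC X2; X2 → X S; X → TA X3; X3 → X X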